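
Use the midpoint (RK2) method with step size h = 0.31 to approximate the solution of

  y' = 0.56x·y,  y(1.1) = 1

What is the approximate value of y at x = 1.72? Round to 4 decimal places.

Midpoint: k1 = f(x_n, y_n); k2 = f(x_n + h/2, y_n + (h/2)·k1); y_{n+1} = y_n + h·k2.
x=1.100000, y=1.000000:
  k1 = f(1.100000, 1.000000) = 0.616000
  k2 = f(1.255000, 1.095480) = 0.769903
  y ← 1.000000 + 0.31·0.769903 = 1.238670
x=1.410000, y=1.238670:
  k1 = f(1.410000, 1.238670) = 0.978054
  k2 = f(1.565000, 1.390268) = 1.218431
  y ← 1.238670 + 0.31·1.218431 = 1.616384
y(1.72) ≈ 1.6164

1.6164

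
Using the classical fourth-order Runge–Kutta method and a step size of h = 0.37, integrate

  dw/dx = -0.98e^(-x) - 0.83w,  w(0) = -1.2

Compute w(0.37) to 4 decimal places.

RK4: k1 = f(x_n, w_n); k2 = f(x_n + h/2, w_n + (h/2)·k1); k3 = f(x_n + h/2, w_n + (h/2)·k2); k4 = f(x_n + h, w_n + h·k3); w_{n+1} = w_n + (h/6)·(k1 + 2k2 + 2k3 + k4).
x=0.000000, w=-1.200000:
  k1 = f(0.000000, -1.200000) = 0.016000
  k2 = f(0.185000, -1.197040) = 0.179061
  k3 = f(0.185000, -1.166874) = 0.154023
  k4 = f(0.370000, -1.143011) = 0.271780
  w ← -1.200000 + (0.37/6)·(k1 + 2k2 + 2k3 + k4) = -1.141173
w(0.37) ≈ -1.1412

-1.1412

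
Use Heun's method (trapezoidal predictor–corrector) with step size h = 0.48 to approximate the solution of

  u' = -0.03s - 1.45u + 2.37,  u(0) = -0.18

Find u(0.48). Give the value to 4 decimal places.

Heun: k1 = f(s_n, u_n); k2 = f(s_n + h, u_n + h·k1); u_{n+1} = u_n + (h/2)·(k1 + k2).
s=0.000000, u=-0.180000:
  k1 = f(0.000000, -0.180000) = 2.631000
  k2 = f(0.480000, 1.082880) = 0.785424
  u ← -0.180000 + (0.48/2)·(2.631000 + 0.785424) = 0.639942
u(0.48) ≈ 0.6399

0.6399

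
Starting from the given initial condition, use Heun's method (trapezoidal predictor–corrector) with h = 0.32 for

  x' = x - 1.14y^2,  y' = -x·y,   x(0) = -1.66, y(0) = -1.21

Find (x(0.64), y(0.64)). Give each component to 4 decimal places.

Heun on (x,y): k1 = f(t_n, state_n); k2 = f(t_n + h, state_n + h·k1); state_{n+1} = state_n + (h/2)·(k1 + k2).
0.000000: (-1.660000, -1.210000)
  k1 = (-3.329074, -2.008600)
  predictor → (-2.725304, -1.852752)
  k2 = (-6.638570, -5.049312)
  → (-3.254823, -2.339266)
0.320000: (-3.254823, -2.339266)
  k1 = (-9.493091, -7.613897)
  predictor → (-6.292612, -4.775713)
  k2 = (-32.293086, -30.051709)
  → (-9.940611, -8.365763)
(x(0.64), y(0.64)) ≈ (-9.9406, -8.3658)

-9.9406, -8.3658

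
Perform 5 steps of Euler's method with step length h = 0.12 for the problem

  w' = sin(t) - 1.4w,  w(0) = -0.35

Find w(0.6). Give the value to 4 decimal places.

Euler: w_{n+1} = w_n + h·f(t_n, w_n).
t=0.000000, w=-0.350000: f=0.490000 → w ← -0.350000 + 0.12·0.490000 = -0.291200
t=0.120000, w=-0.291200: f=0.527392 → w ← -0.291200 + 0.12·0.527392 = -0.227913
t=0.240000, w=-0.227913: f=0.556781 → w ← -0.227913 + 0.12·0.556781 = -0.161099
t=0.360000, w=-0.161099: f=0.577813 → w ← -0.161099 + 0.12·0.577813 = -0.091762
t=0.480000, w=-0.091762: f=0.590246 → w ← -0.091762 + 0.12·0.590246 = -0.020932
w(0.6) ≈ -0.0209

-0.0209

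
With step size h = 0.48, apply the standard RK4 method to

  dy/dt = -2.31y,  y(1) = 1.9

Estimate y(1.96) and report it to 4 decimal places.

0.2218

RK4: k1 = f(t_n, y_n); k2 = f(t_n + h/2, y_n + (h/2)·k1); k3 = f(t_n + h/2, y_n + (h/2)·k2); k4 = f(t_n + h, y_n + h·k3); y_{n+1} = y_n + (h/6)·(k1 + 2k2 + 2k3 + k4).
t=1.000000, y=1.900000:
  k1 = f(1.000000, 1.900000) = -4.389000
  k2 = f(1.240000, 0.846640) = -1.955738
  k3 = f(1.240000, 1.430623) = -3.304739
  k4 = f(1.480000, 0.313725) = -0.724706
  y ← 1.900000 + (0.48/6)·(k1 + 2k2 + 2k3 + k4) = 0.649227
t=1.480000, y=0.649227:
  k1 = f(1.480000, 0.649227) = -1.499715
  k2 = f(1.720000, 0.289296) = -0.668273
  k3 = f(1.720000, 0.488842) = -1.129224
  k4 = f(1.960000, 0.107200) = -0.247631
  y ← 0.649227 + (0.48/6)·(k1 + 2k2 + 2k3 + k4) = 0.221840
y(1.96) ≈ 0.2218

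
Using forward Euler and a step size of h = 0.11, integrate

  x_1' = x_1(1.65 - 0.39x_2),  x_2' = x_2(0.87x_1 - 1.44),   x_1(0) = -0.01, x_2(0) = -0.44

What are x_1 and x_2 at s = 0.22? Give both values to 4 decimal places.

Euler on (x_1,x_2): x_1_{n+1} = x_1_n + h·x_1', x_2_{n+1} = x_2_n + h·x_2'.
0.000000: (-0.010000, -0.440000); f=(-0.018216, 0.637428) → (-0.012004, -0.369883)
0.110000: (-0.012004, -0.369883); f=(-0.021538, 0.536494) → (-0.014373, -0.310869)
(x_1(0.22), x_2(0.22)) ≈ (-0.0144, -0.3109)

-0.0144, -0.3109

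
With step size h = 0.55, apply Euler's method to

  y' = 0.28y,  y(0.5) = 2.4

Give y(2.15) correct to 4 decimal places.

Euler: y_{n+1} = y_n + h·f(s_n, y_n).
s=0.500000, y=2.400000: f=0.672000 → y ← 2.400000 + 0.55·0.672000 = 2.769600
s=1.050000, y=2.769600: f=0.775488 → y ← 2.769600 + 0.55·0.775488 = 3.196118
s=1.600000, y=3.196118: f=0.894913 → y ← 3.196118 + 0.55·0.894913 = 3.688321
y(2.15) ≈ 3.6883

3.6883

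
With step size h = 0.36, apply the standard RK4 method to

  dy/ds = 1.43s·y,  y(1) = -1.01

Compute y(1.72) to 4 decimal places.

RK4: k1 = f(s_n, y_n); k2 = f(s_n + h/2, y_n + (h/2)·k1); k3 = f(s_n + h/2, y_n + (h/2)·k2); k4 = f(s_n + h, y_n + h·k3); y_{n+1} = y_n + (h/6)·(k1 + 2k2 + 2k3 + k4).
s=1.000000, y=-1.010000:
  k1 = f(1.000000, -1.010000) = -1.444300
  k2 = f(1.180000, -1.269974) = -2.142954
  k3 = f(1.180000, -1.395732) = -2.355158
  k4 = f(1.360000, -1.857857) = -3.613160
  y ← -1.010000 + (0.36/6)·(k1 + 2k2 + 2k3 + k4) = -1.853221
s=1.360000, y=-1.853221:
  k1 = f(1.360000, -1.853221) = -3.604144
  k2 = f(1.540000, -2.501967) = -5.509832
  k3 = f(1.540000, -2.844991) = -6.265239
  k4 = f(1.720000, -4.108707) = -10.105775
  y ← -1.853221 + (0.36/6)·(k1 + 2k2 + 2k3 + k4) = -4.088825
y(1.72) ≈ -4.0888

-4.0888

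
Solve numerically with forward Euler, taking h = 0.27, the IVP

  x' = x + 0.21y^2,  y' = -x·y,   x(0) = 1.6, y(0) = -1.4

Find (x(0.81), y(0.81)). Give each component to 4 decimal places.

3.5086, -0.0856

Euler on (x,y): x_{n+1} = x_n + h·x', y_{n+1} = y_n + h·y'.
0.000000: (1.600000, -1.400000); f=(2.011600, 2.240000) → (2.143132, -0.795200)
0.270000: (2.143132, -0.795200); f=(2.275924, 1.704219) → (2.757631, -0.335061)
0.540000: (2.757631, -0.335061); f=(2.781207, 0.923975) → (3.508557, -0.085588)
(x(0.81), y(0.81)) ≈ (3.5086, -0.0856)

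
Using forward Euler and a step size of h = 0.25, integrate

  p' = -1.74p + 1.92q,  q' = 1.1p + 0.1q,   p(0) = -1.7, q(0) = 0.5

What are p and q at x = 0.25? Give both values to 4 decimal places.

-0.7205, 0.0450

Euler on (p,q): p_{n+1} = p_n + h·p', q_{n+1} = q_n + h·q'.
0.000000: (-1.700000, 0.500000); f=(3.918000, -1.820000) → (-0.720500, 0.045000)
(p(0.25), q(0.25)) ≈ (-0.7205, 0.0450)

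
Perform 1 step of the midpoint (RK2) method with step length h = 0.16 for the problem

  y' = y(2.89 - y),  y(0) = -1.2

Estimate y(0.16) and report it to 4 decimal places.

Midpoint: k1 = f(t_n, y_n); k2 = f(t_n + h/2, y_n + (h/2)·k1); y_{n+1} = y_n + h·k2.
t=0.000000, y=-1.200000:
  k1 = f(0.000000, -1.200000) = -4.908000
  k2 = f(0.080000, -1.592640) = -7.139232
  y ← -1.200000 + 0.16·(-7.139232) = -2.342277
y(0.16) ≈ -2.3423

-2.3423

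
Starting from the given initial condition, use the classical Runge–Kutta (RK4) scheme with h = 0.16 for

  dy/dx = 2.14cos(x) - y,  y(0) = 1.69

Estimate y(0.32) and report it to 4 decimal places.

RK4: k1 = f(x_n, y_n); k2 = f(x_n + h/2, y_n + (h/2)·k1); k3 = f(x_n + h/2, y_n + (h/2)·k2); k4 = f(x_n + h, y_n + h·k3); y_{n+1} = y_n + (h/6)·(k1 + 2k2 + 2k3 + k4).
x=0.000000, y=1.690000:
  k1 = f(0.000000, 1.690000) = 0.450000
  k2 = f(0.080000, 1.726000) = 0.407156
  k3 = f(0.080000, 1.722572) = 0.410583
  k4 = f(0.160000, 1.755693) = 0.356973
  y ← 1.690000 + (0.16/6)·(k1 + 2k2 + 2k3 + k4) = 1.755132
x=0.160000, y=1.755132:
  k1 = f(0.160000, 1.755132) = 0.357534
  k2 = f(0.240000, 1.783735) = 0.294928
  k3 = f(0.240000, 1.778726) = 0.299937
  k4 = f(0.320000, 1.803122) = 0.228242
  y ← 1.755132 + (0.16/6)·(k1 + 2k2 + 2k3 + k4) = 1.802479
y(0.32) ≈ 1.8025

1.8025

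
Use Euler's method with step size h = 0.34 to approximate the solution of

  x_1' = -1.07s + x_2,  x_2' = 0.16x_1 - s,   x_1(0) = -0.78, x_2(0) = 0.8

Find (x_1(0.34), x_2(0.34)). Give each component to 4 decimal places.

-0.5080, 0.7576

Euler on (x_1,x_2): x_1_{n+1} = x_1_n + h·x_1', x_2_{n+1} = x_2_n + h·x_2'.
0.000000: (-0.780000, 0.800000); f=(0.800000, -0.124800) → (-0.508000, 0.757568)
(x_1(0.34), x_2(0.34)) ≈ (-0.5080, 0.7576)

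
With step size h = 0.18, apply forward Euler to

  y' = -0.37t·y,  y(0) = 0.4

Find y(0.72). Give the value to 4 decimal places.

Euler: y_{n+1} = y_n + h·f(t_n, y_n).
t=0.000000, y=0.400000: f=0.000000 → y ← 0.400000 + 0.18·0.000000 = 0.400000
t=0.180000, y=0.400000: f=-0.026640 → y ← 0.400000 + 0.18·(-0.026640) = 0.395205
t=0.360000, y=0.395205: f=-0.052641 → y ← 0.395205 + 0.18·(-0.052641) = 0.385729
t=0.540000, y=0.385729: f=-0.077069 → y ← 0.385729 + 0.18·(-0.077069) = 0.371857
y(0.72) ≈ 0.3719

0.3719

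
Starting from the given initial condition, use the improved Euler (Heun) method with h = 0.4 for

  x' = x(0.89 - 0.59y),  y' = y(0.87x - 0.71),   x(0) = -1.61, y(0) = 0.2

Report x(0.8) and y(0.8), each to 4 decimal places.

Heun on (x,y): k1 = f(t_n, state_n); k2 = f(t_n + h, state_n + h·k1); state_{n+1} = state_n + (h/2)·(k1 + k2).
0.000000: (-1.610000, 0.200000)
  k1 = (-1.242920, -0.422140)
  predictor → (-2.107168, 0.031144)
  k2 = (-1.836660, -0.079207)
  → (-2.225916, 0.099731)
0.400000: (-2.225916, 0.099731)
  k1 = (-1.850090, -0.263942)
  predictor → (-2.965952, -0.005846)
  k2 = (-2.649927, 0.019236)
  → (-3.125920, 0.050789)
(x(0.8), y(0.8)) ≈ (-3.1259, 0.0508)

-3.1259, 0.0508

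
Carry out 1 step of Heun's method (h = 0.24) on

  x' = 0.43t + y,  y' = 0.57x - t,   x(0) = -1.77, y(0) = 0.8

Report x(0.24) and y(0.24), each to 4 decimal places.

-1.5947, 0.5422

Heun on (x,y): k1 = f(t_n, state_n); k2 = f(t_n + h, state_n + h·k1); state_{n+1} = state_n + (h/2)·(k1 + k2).
0.000000: (-1.770000, 0.800000)
  k1 = (0.800000, -1.008900)
  predictor → (-1.578000, 0.557864)
  k2 = (0.661064, -1.139460)
  → (-1.594672, 0.542197)
(x(0.24), y(0.24)) ≈ (-1.5947, 0.5422)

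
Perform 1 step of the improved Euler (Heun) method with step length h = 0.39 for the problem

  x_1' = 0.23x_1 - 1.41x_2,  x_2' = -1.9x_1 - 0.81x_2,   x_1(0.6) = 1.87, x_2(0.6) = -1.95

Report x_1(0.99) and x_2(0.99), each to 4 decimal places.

3.3773, -3.0575

Heun on (x_1,x_2): k1 = f(t_n, state_n); k2 = f(t_n + h, state_n + h·k1); state_{n+1} = state_n + (h/2)·(k1 + k2).
0.600000: (1.870000, -1.950000)
  k1 = (3.179600, -1.973500)
  predictor → (3.110044, -2.719665)
  k2 = (4.550038, -3.706155)
  → (3.377279, -3.057533)
(x_1(0.99), x_2(0.99)) ≈ (3.3773, -3.0575)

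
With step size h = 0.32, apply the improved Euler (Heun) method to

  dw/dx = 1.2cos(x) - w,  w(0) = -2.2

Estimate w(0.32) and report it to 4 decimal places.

-1.2958

Heun: k1 = f(x_n, w_n); k2 = f(x_n + h, w_n + h·k1); w_{n+1} = w_n + (h/2)·(k1 + k2).
x=0.000000, w=-2.200000:
  k1 = f(0.000000, -2.200000) = 3.400000
  k2 = f(0.320000, -1.112000) = 2.251083
  w ← -2.200000 + (0.32/2)·(3.400000 + 2.251083) = -1.295827
w(0.32) ≈ -1.2958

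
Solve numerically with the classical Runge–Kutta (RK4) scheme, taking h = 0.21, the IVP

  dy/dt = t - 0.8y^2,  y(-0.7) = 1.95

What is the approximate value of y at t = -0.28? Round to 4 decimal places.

RK4: k1 = f(t_n, y_n); k2 = f(t_n + h/2, y_n + (h/2)·k1); k3 = f(t_n + h/2, y_n + (h/2)·k2); k4 = f(t_n + h, y_n + h·k3); y_{n+1} = y_n + (h/6)·(k1 + 2k2 + 2k3 + k4).
t=-0.700000, y=1.950000:
  k1 = f(-0.700000, 1.950000) = -3.742000
  k2 = f(-0.595000, 1.557090) = -2.534623
  k3 = f(-0.595000, 1.683865) = -2.863320
  k4 = f(-0.490000, 1.348703) = -1.945199
  y ← 1.950000 + (0.21/6)·(k1 + 2k2 + 2k3 + k4) = 1.373092
t=-0.490000, y=1.373092:
  k1 = f(-0.490000, 1.373092) = -1.998305
  k2 = f(-0.385000, 1.163270) = -1.467558
  k3 = f(-0.385000, 1.218998) = -1.573766
  k4 = f(-0.280000, 1.042601) = -1.149614
  y ← 1.373092 + (0.21/6)·(k1 + 2k2 + 2k3 + k4) = 1.050022
y(-0.28) ≈ 1.0500

1.0500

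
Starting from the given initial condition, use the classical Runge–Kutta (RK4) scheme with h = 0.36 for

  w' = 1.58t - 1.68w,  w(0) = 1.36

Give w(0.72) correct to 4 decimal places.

RK4: k1 = f(t_n, w_n); k2 = f(t_n + h/2, w_n + (h/2)·k1); k3 = f(t_n + h/2, w_n + (h/2)·k2); k4 = f(t_n + h, w_n + h·k3); w_{n+1} = w_n + (h/6)·(k1 + 2k2 + 2k3 + k4).
t=0.000000, w=1.360000:
  k1 = f(0.000000, 1.360000) = -2.284800
  k2 = f(0.180000, 0.948736) = -1.309476
  k3 = f(0.180000, 1.124294) = -1.604414
  k4 = f(0.360000, 0.782411) = -0.745650
  w ← 1.360000 + (0.36/6)·(k1 + 2k2 + 2k3 + k4) = 0.828506
t=0.360000, w=0.828506:
  k1 = f(0.360000, 0.828506) = -0.823090
  k2 = f(0.540000, 0.680350) = -0.289788
  k3 = f(0.540000, 0.776344) = -0.451058
  k4 = f(0.720000, 0.666125) = 0.018510
  w ← 0.828506 + (0.36/6)·(k1 + 2k2 + 2k3 + k4) = 0.691330
w(0.72) ≈ 0.6913

0.6913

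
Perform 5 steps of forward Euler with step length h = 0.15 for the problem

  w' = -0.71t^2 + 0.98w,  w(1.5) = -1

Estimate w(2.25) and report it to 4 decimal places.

Euler: w_{n+1} = w_n + h·f(t_n, w_n).
t=1.500000, w=-1.000000: f=-2.577500 → w ← -1.000000 + 0.15·(-2.577500) = -1.386625
t=1.650000, w=-1.386625: f=-3.291867 → w ← -1.386625 + 0.15·(-3.291867) = -1.880405
t=1.800000, w=-1.880405: f=-4.143197 → w ← -1.880405 + 0.15·(-4.143197) = -2.501885
t=1.950000, w=-2.501885: f=-5.151622 → w ← -2.501885 + 0.15·(-5.151622) = -3.274628
t=2.100000, w=-3.274628: f=-6.340235 → w ← -3.274628 + 0.15·(-6.340235) = -4.225663
w(2.25) ≈ -4.2257

-4.2257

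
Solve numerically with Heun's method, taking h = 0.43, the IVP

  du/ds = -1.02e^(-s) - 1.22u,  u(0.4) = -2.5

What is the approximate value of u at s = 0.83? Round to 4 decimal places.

-1.6980

Heun: k1 = f(s_n, u_n); k2 = f(s_n + h, u_n + h·k1); u_{n+1} = u_n + (h/2)·(k1 + k2).
s=0.400000, u=-2.500000:
  k1 = f(0.400000, -2.500000) = 2.366274
  k2 = f(0.830000, -1.482502) = 1.363883
  u ← -2.500000 + (0.43/2)·(2.366274 + 1.363883) = -1.698016
u(0.83) ≈ -1.6980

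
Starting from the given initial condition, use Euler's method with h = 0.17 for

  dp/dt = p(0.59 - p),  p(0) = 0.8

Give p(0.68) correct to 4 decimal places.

Euler: p_{n+1} = p_n + h·f(t_n, p_n).
t=0.000000, p=0.800000: f=-0.168000 → p ← 0.800000 + 0.17·(-0.168000) = 0.771440
t=0.170000, p=0.771440: f=-0.139970 → p ← 0.771440 + 0.17·(-0.139970) = 0.747645
t=0.340000, p=0.747645: f=-0.117863 → p ← 0.747645 + 0.17·(-0.117863) = 0.727608
t=0.510000, p=0.727608: f=-0.100125 → p ← 0.727608 + 0.17·(-0.100125) = 0.710587
p(0.68) ≈ 0.7106

0.7106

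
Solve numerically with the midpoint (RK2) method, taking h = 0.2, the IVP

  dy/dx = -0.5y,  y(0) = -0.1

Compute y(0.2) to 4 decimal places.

Midpoint: k1 = f(x_n, y_n); k2 = f(x_n + h/2, y_n + (h/2)·k1); y_{n+1} = y_n + h·k2.
x=0.000000, y=-0.100000:
  k1 = f(0.000000, -0.100000) = 0.050000
  k2 = f(0.100000, -0.095000) = 0.047500
  y ← -0.100000 + 0.2·0.047500 = -0.090500
y(0.2) ≈ -0.0905

-0.0905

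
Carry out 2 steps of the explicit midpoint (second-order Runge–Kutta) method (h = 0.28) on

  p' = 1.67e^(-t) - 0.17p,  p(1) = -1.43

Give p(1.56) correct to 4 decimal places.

Midpoint: k1 = f(t_n, p_n); k2 = f(t_n + h/2, p_n + (h/2)·k1); p_{n+1} = p_n + h·k2.
t=1.000000, p=-1.430000:
  k1 = f(1.000000, -1.430000) = 0.857459
  k2 = f(1.140000, -1.309956) = 0.756790
  p ← -1.430000 + 0.28·0.756790 = -1.218099
t=1.280000, p=-1.218099:
  k1 = f(1.280000, -1.218099) = 0.671399
  k2 = f(1.420000, -1.124103) = 0.594760
  p ← -1.218099 + 0.28·0.594760 = -1.051566
p(1.56) ≈ -1.0516

-1.0516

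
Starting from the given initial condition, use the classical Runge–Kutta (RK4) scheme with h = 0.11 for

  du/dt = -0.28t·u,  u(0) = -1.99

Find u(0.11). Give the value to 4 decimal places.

-1.9866

RK4: k1 = f(t_n, u_n); k2 = f(t_n + h/2, u_n + (h/2)·k1); k3 = f(t_n + h/2, u_n + (h/2)·k2); k4 = f(t_n + h, u_n + h·k3); u_{n+1} = u_n + (h/6)·(k1 + 2k2 + 2k3 + k4).
t=0.000000, u=-1.990000:
  k1 = f(0.000000, -1.990000) = 0.000000
  k2 = f(0.055000, -1.990000) = 0.030646
  k3 = f(0.055000, -1.988314) = 0.030620
  k4 = f(0.110000, -1.986632) = 0.061188
  u ← -1.990000 + (0.11/6)·(k1 + 2k2 + 2k3 + k4) = -1.986632
u(0.11) ≈ -1.9866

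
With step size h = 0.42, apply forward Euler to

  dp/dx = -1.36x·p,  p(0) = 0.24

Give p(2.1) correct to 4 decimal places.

0.0011

Euler: p_{n+1} = p_n + h·f(x_n, p_n).
x=0.000000, p=0.240000: f=0.000000 → p ← 0.240000 + 0.42·0.000000 = 0.240000
x=0.420000, p=0.240000: f=-0.137088 → p ← 0.240000 + 0.42·(-0.137088) = 0.182423
x=0.840000, p=0.182423: f=-0.208400 → p ← 0.182423 + 0.42·(-0.208400) = 0.094895
x=1.260000, p=0.094895: f=-0.162612 → p ← 0.094895 + 0.42·(-0.162612) = 0.026598
x=1.680000, p=0.026598: f=-0.060771 → p ← 0.026598 + 0.42·(-0.060771) = 0.001074
p(2.1) ≈ 0.0011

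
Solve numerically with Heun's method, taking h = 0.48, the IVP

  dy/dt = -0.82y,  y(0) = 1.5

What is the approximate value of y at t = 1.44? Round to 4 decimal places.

Heun: k1 = f(t_n, y_n); k2 = f(t_n + h, y_n + h·k1); y_{n+1} = y_n + (h/2)·(k1 + k2).
t=0.000000, y=1.500000:
  k1 = f(0.000000, 1.500000) = -1.230000
  k2 = f(0.480000, 0.909600) = -0.745872
  y ← 1.500000 + (0.48/2)·(-1.230000 + (-0.745872)) = 1.025791
t=0.480000, y=1.025791:
  k1 = f(0.480000, 1.025791) = -0.841148
  k2 = f(0.960000, 0.622039) = -0.510072
  y ← 1.025791 + (0.48/2)·(-0.841148 + (-0.510072)) = 0.701498
t=0.960000, y=0.701498:
  k1 = f(0.960000, 0.701498) = -0.575228
  k2 = f(1.440000, 0.425388) = -0.348818
  y ← 0.701498 + (0.48/2)·(-0.575228 + (-0.348818)) = 0.479727
y(1.44) ≈ 0.4797

0.4797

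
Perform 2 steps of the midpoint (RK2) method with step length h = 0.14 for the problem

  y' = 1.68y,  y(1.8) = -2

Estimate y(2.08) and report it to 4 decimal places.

-3.1896

Midpoint: k1 = f(s_n, y_n); k2 = f(s_n + h/2, y_n + (h/2)·k1); y_{n+1} = y_n + h·k2.
s=1.800000, y=-2.000000:
  k1 = f(1.800000, -2.000000) = -3.360000
  k2 = f(1.870000, -2.235200) = -3.755136
  y ← -2.000000 + 0.14·(-3.755136) = -2.525719
s=1.940000, y=-2.525719:
  k1 = f(1.940000, -2.525719) = -4.243208
  k2 = f(2.010000, -2.822744) = -4.742209
  y ← -2.525719 + 0.14·(-4.742209) = -3.189628
y(2.08) ≈ -3.1896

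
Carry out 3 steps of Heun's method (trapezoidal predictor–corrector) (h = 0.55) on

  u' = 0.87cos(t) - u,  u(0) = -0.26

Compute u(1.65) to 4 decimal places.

Heun: k1 = f(t_n, u_n); k2 = f(t_n + h, u_n + h·k1); u_{n+1} = u_n + (h/2)·(k1 + k2).
t=0.000000, u=-0.260000:
  k1 = f(0.000000, -0.260000) = 1.130000
  k2 = f(0.550000, 0.361500) = 0.380196
  u ← -0.260000 + (0.55/2)·(1.130000 + 0.380196) = 0.155304
t=0.550000, u=0.155304:
  k1 = f(0.550000, 0.155304) = 0.586392
  k2 = f(1.100000, 0.477820) = -0.083191
  u ← 0.155304 + (0.55/2)·(0.586392 + (-0.083191)) = 0.293684
t=1.100000, u=0.293684:
  k1 = f(1.100000, 0.293684) = 0.100944
  k2 = f(1.650000, 0.349204) = -0.418039
  u ← 0.293684 + (0.55/2)·(0.100944 + (-0.418039)) = 0.206483
u(1.65) ≈ 0.2065

0.2065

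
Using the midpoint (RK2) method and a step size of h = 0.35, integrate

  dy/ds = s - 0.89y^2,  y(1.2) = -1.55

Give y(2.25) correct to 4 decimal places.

-7.8256

Midpoint: k1 = f(s_n, y_n); k2 = f(s_n + h/2, y_n + (h/2)·k1); y_{n+1} = y_n + h·k2.
s=1.200000, y=-1.550000:
  k1 = f(1.200000, -1.550000) = -0.938225
  k2 = f(1.375000, -1.714189) = -1.240216
  y ← -1.550000 + 0.35·(-1.240216) = -1.984076
s=1.550000, y=-1.984076:
  k1 = f(1.550000, -1.984076) = -1.953535
  k2 = f(1.725000, -2.325944) = -3.089915
  y ← -1.984076 + 0.35·(-3.089915) = -3.065546
s=1.900000, y=-3.065546:
  k1 = f(1.900000, -3.065546) = -6.463839
  k2 = f(2.075000, -4.196718) = -13.600072
  y ← -3.065546 + 0.35·(-13.600072) = -7.825571
y(2.25) ≈ -7.8256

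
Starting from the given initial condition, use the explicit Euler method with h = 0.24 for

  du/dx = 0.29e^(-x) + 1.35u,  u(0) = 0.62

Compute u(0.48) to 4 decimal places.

Euler: u_{n+1} = u_n + h·f(x_n, u_n).
x=0.000000, u=0.620000: f=1.127000 → u ← 0.620000 + 0.24·1.127000 = 0.890480
x=0.240000, u=0.890480: f=1.430270 → u ← 0.890480 + 0.24·1.430270 = 1.233745
u(0.48) ≈ 1.2337

1.2337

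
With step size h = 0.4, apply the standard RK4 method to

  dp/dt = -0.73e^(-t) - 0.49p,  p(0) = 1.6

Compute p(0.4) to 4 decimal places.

RK4: k1 = f(t_n, p_n); k2 = f(t_n + h/2, p_n + (h/2)·k1); k3 = f(t_n + h/2, p_n + (h/2)·k2); k4 = f(t_n + h, p_n + h·k3); p_{n+1} = p_n + (h/6)·(k1 + 2k2 + 2k3 + k4).
t=0.000000, p=1.600000:
  k1 = f(0.000000, 1.600000) = -1.514000
  k2 = f(0.200000, 1.297200) = -1.233301
  k3 = f(0.200000, 1.353340) = -1.260810
  k4 = f(0.400000, 1.095676) = -1.026215
  p ← 1.600000 + (0.4/6)·(k1 + 2k2 + 2k3 + k4) = 1.098104
p(0.4) ≈ 1.0981

1.0981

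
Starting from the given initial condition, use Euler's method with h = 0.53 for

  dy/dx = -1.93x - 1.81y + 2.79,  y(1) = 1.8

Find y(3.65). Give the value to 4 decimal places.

Euler: y_{n+1} = y_n + h·f(x_n, y_n).
x=1.000000, y=1.800000: f=-2.398000 → y ← 1.800000 + 0.53·(-2.398000) = 0.529060
x=1.530000, y=0.529060: f=-1.120499 → y ← 0.529060 + 0.53·(-1.120499) = -0.064804
x=2.060000, y=-0.064804: f=-1.068504 → y ← -0.064804 + 0.53·(-1.068504) = -0.631112
x=2.590000, y=-0.631112: f=-1.066388 → y ← -0.631112 + 0.53·(-1.066388) = -1.196297
x=3.120000, y=-1.196297: f=-1.066302 → y ← -1.196297 + 0.53·(-1.066302) = -1.761437
y(3.65) ≈ -1.7614

-1.7614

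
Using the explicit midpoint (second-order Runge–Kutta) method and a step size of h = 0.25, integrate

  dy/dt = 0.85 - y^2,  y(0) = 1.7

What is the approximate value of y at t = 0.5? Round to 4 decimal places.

1.2092

Midpoint: k1 = f(t_n, y_n); k2 = f(t_n + h/2, y_n + (h/2)·k1); y_{n+1} = y_n + h·k2.
t=0.000000, y=1.700000:
  k1 = f(0.000000, 1.700000) = -2.040000
  k2 = f(0.125000, 1.445000) = -1.238025
  y ← 1.700000 + 0.25·(-1.238025) = 1.390494
t=0.250000, y=1.390494:
  k1 = f(0.250000, 1.390494) = -1.083473
  k2 = f(0.375000, 1.255060) = -0.725175
  y ← 1.390494 + 0.25·(-0.725175) = 1.209200
y(0.5) ≈ 1.2092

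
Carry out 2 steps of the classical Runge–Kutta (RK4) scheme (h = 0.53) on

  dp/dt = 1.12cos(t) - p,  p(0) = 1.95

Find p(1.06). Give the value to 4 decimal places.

1.2439

RK4: k1 = f(t_n, p_n); k2 = f(t_n + h/2, p_n + (h/2)·k1); k3 = f(t_n + h/2, p_n + (h/2)·k2); k4 = f(t_n + h, p_n + h·k3); p_{n+1} = p_n + (h/6)·(k1 + 2k2 + 2k3 + k4).
t=0.000000, p=1.950000:
  k1 = f(0.000000, 1.950000) = -0.830000
  k2 = f(0.265000, 1.730050) = -0.649146
  k3 = f(0.265000, 1.777976) = -0.697073
  k4 = f(0.530000, 1.580552) = -0.614208
  p ← 1.950000 + (0.53/6)·(k1 + 2k2 + 2k3 + k4) = 1.584596
t=0.530000, p=1.584596:
  k1 = f(0.530000, 1.584596) = -0.618252
  k2 = f(0.795000, 1.420759) = -0.636440
  k3 = f(0.795000, 1.415940) = -0.631621
  k4 = f(1.060000, 1.249837) = -0.702301
  p ← 1.584596 + (0.53/6)·(k1 + 2k2 + 2k3 + k4) = 1.243923
p(1.06) ≈ 1.2439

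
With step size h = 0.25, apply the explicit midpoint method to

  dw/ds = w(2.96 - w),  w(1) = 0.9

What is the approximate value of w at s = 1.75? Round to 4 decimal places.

2.3720

Midpoint: k1 = f(s_n, w_n); k2 = f(s_n + h/2, w_n + (h/2)·k1); w_{n+1} = w_n + h·k2.
s=1.000000, w=0.900000:
  k1 = f(1.000000, 0.900000) = 1.854000
  k2 = f(1.125000, 1.131750) = 2.069122
  w ← 0.900000 + 0.25·2.069122 = 1.417280
s=1.250000, w=1.417280:
  k1 = f(1.250000, 1.417280) = 2.186466
  k2 = f(1.375000, 1.690589) = 2.146052
  w ← 1.417280 + 0.25·2.146052 = 1.953794
s=1.500000, w=1.953794:
  k1 = f(1.500000, 1.953794) = 1.965920
  k2 = f(1.625000, 2.199534) = 1.672671
  w ← 1.953794 + 0.25·1.672671 = 2.371961
w(1.75) ≈ 2.3720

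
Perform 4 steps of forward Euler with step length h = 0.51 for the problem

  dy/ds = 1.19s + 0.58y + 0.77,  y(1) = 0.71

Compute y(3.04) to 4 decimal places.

10.4004

Euler: y_{n+1} = y_n + h·f(s_n, y_n).
s=1.000000, y=0.710000: f=2.371800 → y ← 0.710000 + 0.51·2.371800 = 1.919618
s=1.510000, y=1.919618: f=3.680278 → y ← 1.919618 + 0.51·3.680278 = 3.796560
s=2.020000, y=3.796560: f=5.375805 → y ← 3.796560 + 0.51·5.375805 = 6.538220
s=2.530000, y=6.538220: f=7.572868 → y ← 6.538220 + 0.51·7.572868 = 10.400383
y(3.04) ≈ 10.4004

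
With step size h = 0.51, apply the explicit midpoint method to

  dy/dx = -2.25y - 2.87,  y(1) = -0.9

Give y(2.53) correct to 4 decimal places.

Midpoint: k1 = f(x_n, y_n); k2 = f(x_n + h/2, y_n + (h/2)·k1); y_{n+1} = y_n + h·k2.
x=1.000000, y=-0.900000:
  k1 = f(1.000000, -0.900000) = -0.845000
  k2 = f(1.255000, -1.115475) = -0.360181
  y ← -0.900000 + 0.51·(-0.360181) = -1.083692
x=1.510000, y=-1.083692:
  k1 = f(1.510000, -1.083692) = -0.431692
  k2 = f(1.765000, -1.193774) = -0.184009
  y ← -1.083692 + 0.51·(-0.184009) = -1.177537
x=2.020000, y=-1.177537:
  k1 = f(2.020000, -1.177537) = -0.220542
  k2 = f(2.275000, -1.233775) = -0.094006
  y ← -1.177537 + 0.51·(-0.094006) = -1.225480
y(2.53) ≈ -1.2255

-1.2255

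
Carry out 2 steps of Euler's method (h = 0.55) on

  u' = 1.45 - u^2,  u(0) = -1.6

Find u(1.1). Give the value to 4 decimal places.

Euler: u_{n+1} = u_n + h·f(x_n, u_n).
x=0.000000, u=-1.600000: f=-1.110000 → u ← -1.600000 + 0.55·(-1.110000) = -2.210500
x=0.550000, u=-2.210500: f=-3.436310 → u ← -2.210500 + 0.55·(-3.436310) = -4.100471
u(1.1) ≈ -4.1005

-4.1005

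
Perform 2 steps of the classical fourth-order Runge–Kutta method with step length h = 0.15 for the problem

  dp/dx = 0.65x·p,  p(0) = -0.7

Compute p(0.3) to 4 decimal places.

-0.7208

RK4: k1 = f(x_n, p_n); k2 = f(x_n + h/2, p_n + (h/2)·k1); k3 = f(x_n + h/2, p_n + (h/2)·k2); k4 = f(x_n + h, p_n + h·k3); p_{n+1} = p_n + (h/6)·(k1 + 2k2 + 2k3 + k4).
x=0.000000, p=-0.700000:
  k1 = f(0.000000, -0.700000) = 0.000000
  k2 = f(0.075000, -0.700000) = -0.034125
  k3 = f(0.075000, -0.702559) = -0.034250
  k4 = f(0.150000, -0.705137) = -0.068751
  p ← -0.700000 + (0.15/6)·(k1 + 2k2 + 2k3 + k4) = -0.705138
x=0.150000, p=-0.705138:
  k1 = f(0.150000, -0.705138) = -0.068751
  k2 = f(0.225000, -0.710294) = -0.103880
  k3 = f(0.225000, -0.712929) = -0.104266
  k4 = f(0.300000, -0.720777) = -0.140552
  p ← -0.705138 + (0.15/6)·(k1 + 2k2 + 2k3 + k4) = -0.720777
p(0.3) ≈ -0.7208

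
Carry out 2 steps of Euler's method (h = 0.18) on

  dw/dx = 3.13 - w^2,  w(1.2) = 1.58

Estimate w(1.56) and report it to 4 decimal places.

Euler: w_{n+1} = w_n + h·f(x_n, w_n).
x=1.200000, w=1.580000: f=0.633600 → w ← 1.580000 + 0.18·0.633600 = 1.694048
x=1.380000, w=1.694048: f=0.260201 → w ← 1.694048 + 0.18·0.260201 = 1.740884
w(1.56) ≈ 1.7409

1.7409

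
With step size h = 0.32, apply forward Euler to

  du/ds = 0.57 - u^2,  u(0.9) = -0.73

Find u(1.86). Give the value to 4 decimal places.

Euler: u_{n+1} = u_n + h·f(s_n, u_n).
s=0.900000, u=-0.730000: f=0.037100 → u ← -0.730000 + 0.32·0.037100 = -0.718128
s=1.220000, u=-0.718128: f=0.054292 → u ← -0.718128 + 0.32·0.054292 = -0.700755
s=1.540000, u=-0.700755: f=0.078943 → u ← -0.700755 + 0.32·0.078943 = -0.675493
u(1.86) ≈ -0.6755

-0.6755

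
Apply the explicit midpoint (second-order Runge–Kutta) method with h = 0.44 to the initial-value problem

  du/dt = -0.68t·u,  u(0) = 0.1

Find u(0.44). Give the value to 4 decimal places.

0.0934

Midpoint: k1 = f(t_n, u_n); k2 = f(t_n + h/2, u_n + (h/2)·k1); u_{n+1} = u_n + h·k2.
t=0.000000, u=0.100000:
  k1 = f(0.000000, 0.100000) = 0.000000
  k2 = f(0.220000, 0.100000) = -0.014960
  u ← 0.100000 + 0.44·(-0.014960) = 0.093418
u(0.44) ≈ 0.0934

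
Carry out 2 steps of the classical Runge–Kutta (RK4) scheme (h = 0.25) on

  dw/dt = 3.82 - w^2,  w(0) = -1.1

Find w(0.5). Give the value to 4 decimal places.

0.6392

RK4: k1 = f(t_n, w_n); k2 = f(t_n + h/2, w_n + (h/2)·k1); k3 = f(t_n + h/2, w_n + (h/2)·k2); k4 = f(t_n + h, w_n + h·k3); w_{n+1} = w_n + (h/6)·(k1 + 2k2 + 2k3 + k4).
t=0.000000, w=-1.100000:
  k1 = f(0.000000, -1.100000) = 2.610000
  k2 = f(0.125000, -0.773750) = 3.221311
  k3 = f(0.125000, -0.697336) = 3.333722
  k4 = f(0.250000, -0.266569) = 3.748941
  w ← -1.100000 + (0.25/6)·(k1 + 2k2 + 2k3 + k4) = -0.288791
t=0.250000, w=-0.288791:
  k1 = f(0.250000, -0.288791) = 3.736600
  k2 = f(0.375000, 0.178284) = 3.788215
  k3 = f(0.375000, 0.184736) = 3.785873
  k4 = f(0.500000, 0.657677) = 3.387461
  w ← -0.288791 + (0.25/6)·(k1 + 2k2 + 2k3 + k4) = 0.639218
w(0.5) ≈ 0.6392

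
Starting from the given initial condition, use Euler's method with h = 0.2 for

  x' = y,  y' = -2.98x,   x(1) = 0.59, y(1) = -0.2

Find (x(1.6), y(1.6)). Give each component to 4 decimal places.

0.2638, -1.1415

Euler on (x,y): x_{n+1} = x_n + h·x', y_{n+1} = y_n + h·y'.
1.000000: (0.590000, -0.200000); f=(-0.200000, -1.758200) → (0.550000, -0.551640)
1.200000: (0.550000, -0.551640); f=(-0.551640, -1.639000) → (0.439672, -0.879440)
1.400000: (0.439672, -0.879440); f=(-0.879440, -1.310223) → (0.263784, -1.141485)
(x(1.6), y(1.6)) ≈ (0.2638, -1.1415)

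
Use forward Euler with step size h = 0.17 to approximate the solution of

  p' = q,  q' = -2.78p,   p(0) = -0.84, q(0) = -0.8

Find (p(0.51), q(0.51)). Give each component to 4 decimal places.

-1.0346, 0.5519

Euler on (p,q): p_{n+1} = p_n + h·p', q_{n+1} = q_n + h·q'.
0.000000: (-0.840000, -0.800000); f=(-0.800000, 2.335200) → (-0.976000, -0.403016)
0.170000: (-0.976000, -0.403016); f=(-0.403016, 2.713280) → (-1.044513, 0.058242)
0.340000: (-1.044513, 0.058242); f=(0.058242, 2.903745) → (-1.034612, 0.551878)
(p(0.51), q(0.51)) ≈ (-1.0346, 0.5519)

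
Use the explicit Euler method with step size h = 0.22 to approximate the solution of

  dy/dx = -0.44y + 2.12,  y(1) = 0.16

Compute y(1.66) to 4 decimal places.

1.3860

Euler: y_{n+1} = y_n + h·f(x_n, y_n).
x=1.000000, y=0.160000: f=2.049600 → y ← 0.160000 + 0.22·2.049600 = 0.610912
x=1.220000, y=0.610912: f=1.851199 → y ← 0.610912 + 0.22·1.851199 = 1.018176
x=1.440000, y=1.018176: f=1.672003 → y ← 1.018176 + 0.22·1.672003 = 1.386016
y(1.66) ≈ 1.3860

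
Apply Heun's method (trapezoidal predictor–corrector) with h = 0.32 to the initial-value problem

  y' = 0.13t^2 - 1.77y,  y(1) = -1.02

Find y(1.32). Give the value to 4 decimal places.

-0.5606

Heun: k1 = f(t_n, y_n); k2 = f(t_n + h, y_n + h·k1); y_{n+1} = y_n + (h/2)·(k1 + k2).
t=1.000000, y=-1.020000:
  k1 = f(1.000000, -1.020000) = 1.935400
  k2 = f(1.320000, -0.400672) = 0.935701
  y ← -1.020000 + (0.32/2)·(1.935400 + 0.935701) = -0.560624
y(1.32) ≈ -0.5606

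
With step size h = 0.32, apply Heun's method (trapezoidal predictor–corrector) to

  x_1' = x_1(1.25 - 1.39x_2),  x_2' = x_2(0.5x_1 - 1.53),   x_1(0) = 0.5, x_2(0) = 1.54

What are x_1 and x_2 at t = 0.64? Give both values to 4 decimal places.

0.4430, 0.6851

Heun on (x_1,x_2): k1 = f(t_n, state_n); k2 = f(t_n + h, state_n + h·k1); state_{n+1} = state_n + (h/2)·(k1 + k2).
0.000000: (0.500000, 1.540000)
  k1 = (-0.445300, -1.971200)
  predictor → (0.357504, 0.909216)
  k2 = (-0.004937, -1.228576)
  → (0.427962, 1.028036)
0.320000: (0.427962, 1.028036)
  k1 = (-0.076592, -1.352915)
  predictor → (0.403453, 0.595103)
  k2 = (0.170582, -0.790460)
  → (0.443000, 0.685096)
(x_1(0.64), x_2(0.64)) ≈ (0.4430, 0.6851)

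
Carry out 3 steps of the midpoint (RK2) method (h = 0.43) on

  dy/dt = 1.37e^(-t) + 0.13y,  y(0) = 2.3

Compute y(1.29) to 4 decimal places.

Midpoint: k1 = f(t_n, y_n); k2 = f(t_n + h/2, y_n + (h/2)·k1); y_{n+1} = y_n + h·k2.
t=0.000000, y=2.300000:
  k1 = f(0.000000, 2.300000) = 1.669000
  k2 = f(0.215000, 2.658835) = 1.450610
  y ← 2.300000 + 0.43·1.450610 = 2.923762
t=0.430000, y=2.923762:
  k1 = f(0.430000, 2.923762) = 1.271287
  k2 = f(0.645000, 3.197089) = 1.134409
  y ← 2.923762 + 0.43·1.134409 = 3.411558
t=0.860000, y=3.411558:
  k1 = f(0.860000, 3.411558) = 1.023235
  k2 = f(1.075000, 3.631554) = 0.939680
  y ← 3.411558 + 0.43·0.939680 = 3.815621
y(1.29) ≈ 3.8156

3.8156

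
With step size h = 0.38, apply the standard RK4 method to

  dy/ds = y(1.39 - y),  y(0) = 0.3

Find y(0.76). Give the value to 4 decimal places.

RK4: k1 = f(s_n, y_n); k2 = f(s_n + h/2, y_n + (h/2)·k1); k3 = f(s_n + h/2, y_n + (h/2)·k2); k4 = f(s_n + h, y_n + h·k3); y_{n+1} = y_n + (h/6)·(k1 + 2k2 + 2k3 + k4).
s=0.000000, y=0.300000:
  k1 = f(0.000000, 0.300000) = 0.327000
  k2 = f(0.190000, 0.362130) = 0.372223
  k3 = f(0.190000, 0.370722) = 0.377869
  k4 = f(0.380000, 0.443590) = 0.419818
  y ← 0.300000 + (0.38/6)·(k1 + 2k2 + 2k3 + k4) = 0.442310
s=0.380000, y=0.442310:
  k1 = f(0.380000, 0.442310) = 0.419173
  k2 = f(0.570000, 0.521953) = 0.453080
  k3 = f(0.570000, 0.528395) = 0.455268
  k4 = f(0.760000, 0.615312) = 0.476675
  y ← 0.442310 + (0.38/6)·(k1 + 2k2 + 2k3 + k4) = 0.614104
y(0.76) ≈ 0.6141

0.6141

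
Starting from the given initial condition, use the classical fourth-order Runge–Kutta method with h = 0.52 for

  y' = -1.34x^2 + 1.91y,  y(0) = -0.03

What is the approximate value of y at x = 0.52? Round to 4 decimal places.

-0.1630

RK4: k1 = f(x_n, y_n); k2 = f(x_n + h/2, y_n + (h/2)·k1); k3 = f(x_n + h/2, y_n + (h/2)·k2); k4 = f(x_n + h, y_n + h·k3); y_{n+1} = y_n + (h/6)·(k1 + 2k2 + 2k3 + k4).
x=0.000000, y=-0.030000:
  k1 = f(0.000000, -0.030000) = -0.057300
  k2 = f(0.260000, -0.044898) = -0.176339
  k3 = f(0.260000, -0.075848) = -0.235454
  k4 = f(0.520000, -0.152436) = -0.653489
  y ← -0.030000 + (0.52/6)·(k1 + 2k2 + 2k3 + k4) = -0.162979
y(0.52) ≈ -0.1630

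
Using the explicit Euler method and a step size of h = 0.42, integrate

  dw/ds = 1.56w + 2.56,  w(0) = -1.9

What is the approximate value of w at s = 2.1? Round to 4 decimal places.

-4.8585

Euler: w_{n+1} = w_n + h·f(s_n, w_n).
s=0.000000, w=-1.900000: f=-0.404000 → w ← -1.900000 + 0.42·(-0.404000) = -2.069680
s=0.420000, w=-2.069680: f=-0.668701 → w ← -2.069680 + 0.42·(-0.668701) = -2.350534
s=0.840000, w=-2.350534: f=-1.106834 → w ← -2.350534 + 0.42·(-1.106834) = -2.815404
s=1.260000, w=-2.815404: f=-1.832031 → w ← -2.815404 + 0.42·(-1.832031) = -3.584857
s=1.680000, w=-3.584857: f=-3.032378 → w ← -3.584857 + 0.42·(-3.032378) = -4.858456
w(2.1) ≈ -4.8585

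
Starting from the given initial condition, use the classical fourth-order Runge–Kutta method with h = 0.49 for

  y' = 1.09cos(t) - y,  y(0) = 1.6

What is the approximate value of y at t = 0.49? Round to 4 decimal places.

1.3837

RK4: k1 = f(t_n, y_n); k2 = f(t_n + h/2, y_n + (h/2)·k1); k3 = f(t_n + h/2, y_n + (h/2)·k2); k4 = f(t_n + h, y_n + h·k3); y_{n+1} = y_n + (h/6)·(k1 + 2k2 + 2k3 + k4).
t=0.000000, y=1.600000:
  k1 = f(0.000000, 1.600000) = -0.510000
  k2 = f(0.245000, 1.475050) = -0.417600
  k3 = f(0.245000, 1.497688) = -0.440238
  k4 = f(0.490000, 1.384283) = -0.422540
  y ← 1.600000 + (0.49/6)·(k1 + 2k2 + 2k3 + k4) = 1.383729
y(0.49) ≈ 1.3837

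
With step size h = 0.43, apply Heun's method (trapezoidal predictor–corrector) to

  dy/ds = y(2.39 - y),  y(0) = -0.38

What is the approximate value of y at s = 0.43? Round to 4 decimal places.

Heun: k1 = f(s_n, y_n); k2 = f(s_n + h, y_n + h·k1); y_{n+1} = y_n + (h/2)·(k1 + k2).
s=0.000000, y=-0.380000:
  k1 = f(0.000000, -0.380000) = -1.052600
  k2 = f(0.430000, -0.832618) = -2.683210
  y ← -0.380000 + (0.43/2)·(-1.052600 + (-2.683210)) = -1.183199
y(0.43) ≈ -1.1832

-1.1832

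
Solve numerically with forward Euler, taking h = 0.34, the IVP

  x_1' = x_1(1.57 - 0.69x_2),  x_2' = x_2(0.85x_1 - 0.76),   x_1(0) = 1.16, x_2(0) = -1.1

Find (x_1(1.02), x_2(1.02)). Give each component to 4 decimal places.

7.1805, -2.9095

Euler on (x_1,x_2): x_1_{n+1} = x_1_n + h·x_1', x_2_{n+1} = x_2_n + h·x_2'.
0.000000: (1.160000, -1.100000); f=(2.701640, -0.248600) → (2.078558, -1.184524)
0.340000: (2.078558, -1.184524); f=(4.962185, -1.192548) → (3.765701, -1.589990)
0.680000: (3.765701, -1.589990); f=(10.043475, -3.880921) → (7.180482, -2.909503)
(x_1(1.02), x_2(1.02)) ≈ (7.1805, -2.9095)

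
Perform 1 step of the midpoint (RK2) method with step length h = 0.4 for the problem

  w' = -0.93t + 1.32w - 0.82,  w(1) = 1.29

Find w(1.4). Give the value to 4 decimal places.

1.1917

Midpoint: k1 = f(t_n, w_n); k2 = f(t_n + h/2, w_n + (h/2)·k1); w_{n+1} = w_n + h·k2.
t=1.000000, w=1.290000:
  k1 = f(1.000000, 1.290000) = -0.047200
  k2 = f(1.200000, 1.280560) = -0.245661
  w ← 1.290000 + 0.4·(-0.245661) = 1.191736
w(1.4) ≈ 1.1917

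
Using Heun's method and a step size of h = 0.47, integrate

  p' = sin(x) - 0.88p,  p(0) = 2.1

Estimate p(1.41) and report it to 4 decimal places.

Heun: k1 = f(x_n, p_n); k2 = f(x_n + h, p_n + h·k1); p_{n+1} = p_n + (h/2)·(k1 + k2).
x=0.000000, p=2.100000:
  k1 = f(0.000000, 2.100000) = -1.848000
  k2 = f(0.470000, 1.231440) = -0.630781
  p ← 2.100000 + (0.47/2)·(-1.848000 + (-0.630781)) = 1.517486
x=0.470000, p=1.517486:
  k1 = f(0.470000, 1.517486) = -0.882502
  k2 = f(0.940000, 1.102711) = -0.162827
  p ← 1.517486 + (0.47/2)·(-0.882502 + (-0.162827)) = 1.271834
x=0.940000, p=1.271834:
  k1 = f(0.940000, 1.271834) = -0.311656
  k2 = f(1.410000, 1.125356) = -0.003213
  p ← 1.271834 + (0.47/2)·(-0.311656 + (-0.003213)) = 1.197840
p(1.41) ≈ 1.1978

1.1978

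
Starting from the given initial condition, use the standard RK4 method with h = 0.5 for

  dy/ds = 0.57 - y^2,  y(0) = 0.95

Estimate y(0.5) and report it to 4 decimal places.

RK4: k1 = f(s_n, y_n); k2 = f(s_n + h/2, y_n + (h/2)·k1); k3 = f(s_n + h/2, y_n + (h/2)·k2); k4 = f(s_n + h, y_n + h·k3); y_{n+1} = y_n + (h/6)·(k1 + 2k2 + 2k3 + k4).
s=0.000000, y=0.950000:
  k1 = f(0.000000, 0.950000) = -0.332500
  k2 = f(0.250000, 0.866875) = -0.181472
  k3 = f(0.250000, 0.904632) = -0.248359
  k4 = f(0.500000, 0.825821) = -0.111980
  y ← 0.950000 + (0.5/6)·(k1 + 2k2 + 2k3 + k4) = 0.841322
y(0.5) ≈ 0.8413

0.8413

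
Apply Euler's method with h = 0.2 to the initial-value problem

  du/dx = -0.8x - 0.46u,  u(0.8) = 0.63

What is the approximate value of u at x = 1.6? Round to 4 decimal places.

Euler: u_{n+1} = u_n + h·f(x_n, u_n).
x=0.800000, u=0.630000: f=-0.929800 → u ← 0.630000 + 0.2·(-0.929800) = 0.444040
x=1.000000, u=0.444040: f=-1.004258 → u ← 0.444040 + 0.2·(-1.004258) = 0.243188
x=1.200000, u=0.243188: f=-1.071867 → u ← 0.243188 + 0.2·(-1.071867) = 0.028815
x=1.400000, u=0.028815: f=-1.133255 → u ← 0.028815 + 0.2·(-1.133255) = -0.197836
u(1.6) ≈ -0.1978

-0.1978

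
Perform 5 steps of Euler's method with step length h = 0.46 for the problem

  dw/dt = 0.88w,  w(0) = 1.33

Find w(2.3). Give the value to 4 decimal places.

7.2765

Euler: w_{n+1} = w_n + h·f(t_n, w_n).
t=0.000000, w=1.330000: f=1.170400 → w ← 1.330000 + 0.46·1.170400 = 1.868384
t=0.460000, w=1.868384: f=1.644178 → w ← 1.868384 + 0.46·1.644178 = 2.624706
t=0.920000, w=2.624706: f=2.309741 → w ← 2.624706 + 0.46·2.309741 = 3.687187
t=1.380000, w=3.687187: f=3.244724 → w ← 3.687187 + 0.46·3.244724 = 5.179760
t=1.840000, w=5.179760: f=4.558189 → w ← 5.179760 + 0.46·4.558189 = 7.276527
w(2.3) ≈ 7.2765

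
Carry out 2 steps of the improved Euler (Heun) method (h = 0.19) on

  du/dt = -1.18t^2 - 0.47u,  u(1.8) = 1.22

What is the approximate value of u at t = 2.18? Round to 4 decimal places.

Heun: k1 = f(t_n, u_n); k2 = f(t_n + h, u_n + h·k1); u_{n+1} = u_n + (h/2)·(k1 + k2).
t=1.800000, u=1.220000:
  k1 = f(1.800000, 1.220000) = -4.396600
  k2 = f(1.990000, 0.384646) = -4.853702
  u ← 1.220000 + (0.19/2)·(-4.396600 + (-4.853702)) = 0.341221
t=1.990000, u=0.341221:
  k1 = f(1.990000, 0.341221) = -4.833292
  k2 = f(2.180000, -0.577104) = -5.336593
  u ← 0.341221 + (0.19/2)·(-4.833292 + (-5.336593)) = -0.624918
u(2.18) ≈ -0.6249

-0.6249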